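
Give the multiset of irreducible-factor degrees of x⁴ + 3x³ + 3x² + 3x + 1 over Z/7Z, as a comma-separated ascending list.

Write h(x) = x⁴ + 3x³ + 3x² + 3x + 1.
Complete factorization: h(x) = (x⁴ + 3x³ + 3x² + 3x + 1).
Factor degrees with multiplicity: 4 = 4.

4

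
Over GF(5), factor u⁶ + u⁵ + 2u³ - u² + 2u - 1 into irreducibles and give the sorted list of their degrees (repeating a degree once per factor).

2, 2, 2

Write h(u) = u⁶ + u⁵ + 2u³ - u² + 2u - 1.
Roots in GF(5): h(0) = 4; h(1) = 4; h(2) = 1; h(3) = 2; h(4) = 4.
Complete factorization: h(u) = (u² - 2)·(u² + 2u - 2)·(u² - u + 1).
Factor degrees with multiplicity: 2 + 2 + 2 = 6.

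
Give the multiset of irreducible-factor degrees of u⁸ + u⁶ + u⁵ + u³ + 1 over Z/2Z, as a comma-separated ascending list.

8

Write h(u) = u⁸ + u⁶ + u⁵ + u³ + 1.
Roots in Z/2Z: h(0) = 1; h(1) = 1.
Complete factorization: h(u) = (u⁸ + u⁶ + u⁵ + u³ + 1).
Factor degrees with multiplicity: 8 = 8.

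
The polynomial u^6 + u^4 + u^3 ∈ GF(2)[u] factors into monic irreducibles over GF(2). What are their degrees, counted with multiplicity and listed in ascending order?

Write f(u) = u^6 + u^4 + u^3.
Roots in GF(2): f(0) = 0 → root; f(1) = 1.
Linear factors from roots: (u).
Complete factorization: f(u) = (u)^3·(u^3 + u + 1).
Factor degrees with multiplicity: 1 + 1 + 1 + 3 = 6.

1, 1, 1, 3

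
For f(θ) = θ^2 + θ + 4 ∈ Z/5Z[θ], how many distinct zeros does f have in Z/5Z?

Evaluate at each of the 5 elements of Z/5Z:
f(0) = 4; f(1) = 1; f(2) = 0 → root; f(3) = 1; f(4) = 4.
Roots: {2}.

1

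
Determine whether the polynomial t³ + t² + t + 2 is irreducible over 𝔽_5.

No

Write m(t) = t³ + t² + t + 2.
Check for roots in 𝔽_5: m(0) = 2; m(1) = 0 → root; m(2) = 1; m(3) = 1; m(4) = 1.
m(1) = 0, so (t − 1) divides m(t); m is reducible.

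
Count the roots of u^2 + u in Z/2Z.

2

Write g(u) = u^2 + u.
Evaluate at each of the 2 elements of Z/2Z:
g(0) = 0 → root; g(1) = 0 → root.
Roots: {0, 1}.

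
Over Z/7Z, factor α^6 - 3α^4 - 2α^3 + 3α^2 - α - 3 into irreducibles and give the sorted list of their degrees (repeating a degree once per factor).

Write g(α) = α^6 - 3α^4 - 2α^3 + 3α^2 - α - 3.
Linear factors from roots: (α - 2), (α + 3).
Complete factorization: g(α) = (α + 3)·(α - 2)·(α^2 + 2α - 2)·(α^2 - 3α - 2).
Factor degrees with multiplicity: 1 + 1 + 2 + 2 = 6.

1, 1, 2, 2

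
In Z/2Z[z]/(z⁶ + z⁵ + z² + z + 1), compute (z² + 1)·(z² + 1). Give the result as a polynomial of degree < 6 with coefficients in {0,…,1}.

Multiply in Z/2Z[z]: (z² + 1)·(z² + 1) = z⁴ + 1.
Reduced: z⁴ + 1.

z^4 + 1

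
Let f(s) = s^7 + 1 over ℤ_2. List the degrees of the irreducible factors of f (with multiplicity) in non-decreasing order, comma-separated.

1, 3, 3

Roots in ℤ_2: f(0) = 1; f(1) = 0 → root.
Linear factors from roots: (s + 1).
Complete factorization: f(s) = (s + 1)·(s^3 + s + 1)·(s^3 + s^2 + 1).
Factor degrees with multiplicity: 1 + 3 + 3 = 7.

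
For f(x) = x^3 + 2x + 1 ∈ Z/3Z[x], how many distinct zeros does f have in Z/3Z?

0

Evaluate at each of the 3 elements of Z/3Z:
f(0) = 1; f(1) = 1; f(2) = 1.
No element is a root.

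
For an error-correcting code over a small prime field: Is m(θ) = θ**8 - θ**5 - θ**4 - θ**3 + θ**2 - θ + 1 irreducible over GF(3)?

Yes

Check for roots in GF(3): m(0) = 1; m(1) = 2; m(2) = 2.
No roots, so no linear factors.
Monic irreducibles of degree 2 over GF(3): θ**2 + 1, θ**2 + θ - 1, θ**2 - θ - 1.
None of them divide m (all give nonzero remainder).
Degree-3 irreducible divisors: test the 8 monic irreducibles of degree 3 over GF(3).
None of them divide m (all give nonzero remainder).
Degree-4 irreducible divisors: test the 18 monic irreducibles of degree 4 over GF(3).
None of them divide m (all give nonzero remainder).
No irreducible factor of degree ≤ 4 exists, so m is irreducible over GF(3).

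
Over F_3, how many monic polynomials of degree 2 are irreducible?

3

x^(3^2) − x is the product of all monic irreducibles of degree dividing 2; Möbius inversion gives N = (1/2) Σ μ(2/d)·3^d.
Divisors of 2: 1, 2; μ(2/d) for each: -1, 1.
Σ = − 3^1 + 3^2 = 6.
N = 6/2 = 3.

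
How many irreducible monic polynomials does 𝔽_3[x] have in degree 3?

By the necklace-counting formula, N_3(3) = (1/3) Σ_{d|3} μ(3/d)·3^d.
Divisors of 3: 1, 3; μ(3/d) for each: -1, 1.
Σ = − 3^1 + 3^3 = 24.
N = 24/3 = 8.

8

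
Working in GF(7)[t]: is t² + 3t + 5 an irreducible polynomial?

Yes

Write h(t) = t² + 3t + 5.
Check for roots in GF(7): h(0) = 5; h(1) = 2; h(2) = 1; h(3) = 2; h(4) = 5; h(5) = 3; h(6) = 3.
No roots. A degree-2 polynomial over a field with no linear factor is irreducible.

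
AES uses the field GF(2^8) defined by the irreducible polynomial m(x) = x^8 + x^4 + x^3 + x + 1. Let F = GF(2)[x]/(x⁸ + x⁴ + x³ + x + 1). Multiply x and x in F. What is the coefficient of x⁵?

Multiply in GF(2)[x]: (x)·(x) = x².
Reduced: x².

0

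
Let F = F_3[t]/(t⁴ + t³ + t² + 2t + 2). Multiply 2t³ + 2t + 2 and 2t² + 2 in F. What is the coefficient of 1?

0

Multiply in F_3[t]: (2t³ + 2t + 2)·(2t² + 2) = t⁵ + 2t³ + t² + t + 1.
Reduce using t⁴ ≡ 2t³ + 2t² + t + 1 (mod t⁴ + t³ + t² + 2t + 2).
Reduced: 2t³ + t.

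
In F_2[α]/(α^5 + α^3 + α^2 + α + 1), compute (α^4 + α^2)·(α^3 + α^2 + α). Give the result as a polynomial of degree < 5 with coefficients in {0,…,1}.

α^4 + α^2 + 1

Multiply in F_2[α]: (α^4 + α^2)·(α^3 + α^2 + α) = α^7 + α^6 + α^4 + α^3.
Reduce using α^5 ≡ α^3 + α^2 + α + 1 (mod α^5 + α^3 + α^2 + α + 1).
Reduced: α^4 + α^2 + 1.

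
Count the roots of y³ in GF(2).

Write h(y) = y³.
Evaluate at each of the 2 elements of GF(2):
h(0) = 0 → root; h(1) = 1.
Roots: {0}.

1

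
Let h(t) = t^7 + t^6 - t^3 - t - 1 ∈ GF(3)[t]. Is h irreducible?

Check for roots in GF(3): h(0) = 2; h(1) = 2; h(2) = 1.
No roots, so no linear factors.
Monic irreducibles of degree 2 over GF(3): t^2 + 1, t^2 + t - 1, t^2 - t - 1.
None of them divide h (all give nonzero remainder).
Degree-3 irreducible divisors: test the 8 monic irreducibles of degree 3 over GF(3).
None of them divide h (all give nonzero remainder).
No irreducible factor of degree ≤ 3 exists, so h is irreducible over GF(3).

Yes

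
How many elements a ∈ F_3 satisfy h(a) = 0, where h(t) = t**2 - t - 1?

Evaluate at each of the 3 elements of F_3:
h(0) = 2; h(1) = 2; h(2) = 1.
No element is a root.

0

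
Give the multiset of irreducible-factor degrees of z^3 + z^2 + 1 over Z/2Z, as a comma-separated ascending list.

3

Write h(z) = z^3 + z^2 + 1.
Roots in Z/2Z: h(0) = 1; h(1) = 1.
Complete factorization: h(z) = (z^3 + z^2 + 1).
Factor degrees with multiplicity: 3 = 3.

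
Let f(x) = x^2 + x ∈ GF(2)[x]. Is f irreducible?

No

Check for roots in GF(2): f(0) = 0 → root; f(1) = 0 → root.
f(0) = 0, so (x) divides f(x); f is reducible.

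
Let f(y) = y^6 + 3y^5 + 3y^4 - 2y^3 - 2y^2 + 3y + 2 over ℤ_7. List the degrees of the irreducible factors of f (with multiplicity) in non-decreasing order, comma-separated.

Linear factors from roots: (y + 1).
Complete factorization: f(y) = (y + 1)·(y^2 - 2y - 2)·(y^3 - 3y^2 - 3y - 1).
Factor degrees with multiplicity: 1 + 2 + 3 = 6.

1, 2, 3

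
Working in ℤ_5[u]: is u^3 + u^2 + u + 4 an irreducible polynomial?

Write f(u) = u^3 + u^2 + u + 4.
Check for roots in ℤ_5: f(0) = 4; f(1) = 2; f(2) = 3; f(3) = 3; f(4) = 3.
No roots. A degree-3 polynomial over a field with no linear factor is irreducible.

Yes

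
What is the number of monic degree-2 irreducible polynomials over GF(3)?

3

By the necklace-counting formula, N_3(2) = (1/2) Σ_{d|2} μ(2/d)·3^d.
Divisors of 2: 1, 2; μ(2/d) for each: -1, 1.
Σ = − 3^1 + 3^2 = 6.
N = 6/2 = 3.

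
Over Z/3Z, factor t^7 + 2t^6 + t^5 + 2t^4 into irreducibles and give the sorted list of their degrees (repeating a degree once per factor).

1, 1, 1, 1, 1, 2

Write g(t) = t^7 + 2t^6 + t^5 + 2t^4.
Roots in Z/3Z: g(0) = 0 → root; g(1) = 0 → root; g(2) = 2.
Linear factors from roots: (t), (t + 2).
Complete factorization: g(t) = (t + 2)·(t)^4·(t^2 + 1).
Factor degrees with multiplicity: 1 + 1 + 1 + 1 + 1 + 2 = 7.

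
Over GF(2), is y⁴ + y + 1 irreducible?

Yes

Write f(y) = y⁴ + y + 1.
Check for roots in GF(2): f(0) = 1; f(1) = 1.
No roots, so no linear factors.
Monic irreducibles of degree 2 over GF(2): y² + y + 1.
None of them divide f (all give nonzero remainder).
No irreducible factor of degree ≤ 2 exists, so f is irreducible over GF(2).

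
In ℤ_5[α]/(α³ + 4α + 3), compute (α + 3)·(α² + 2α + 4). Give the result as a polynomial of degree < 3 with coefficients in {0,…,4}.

α + 4

Multiply in ℤ_5[α]: (α + 3)·(α² + 2α + 4) = α³ + 2.
Reduce using α³ ≡ α + 2 (mod α³ + 4α + 3).
Reduced: α + 4.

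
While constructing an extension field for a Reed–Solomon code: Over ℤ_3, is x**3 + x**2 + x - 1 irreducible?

Yes

Write f(x) = x**3 + x**2 + x - 1.
Check for roots in ℤ_3: f(0) = 2; f(1) = 2; f(2) = 1.
No roots. A degree-3 polynomial over a field with no linear factor is irreducible.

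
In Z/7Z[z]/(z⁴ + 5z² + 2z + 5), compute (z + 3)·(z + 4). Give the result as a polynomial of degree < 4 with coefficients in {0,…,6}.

z^2 + 5

Multiply in Z/7Z[z]: (z + 3)·(z + 4) = z² + 5.
Reduced: z² + 5.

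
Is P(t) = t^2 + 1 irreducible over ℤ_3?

Check for roots in ℤ_3: P(0) = 1; P(1) = 2; P(2) = 2.
No roots. A degree-2 polynomial over a field with no linear factor is irreducible.

Yes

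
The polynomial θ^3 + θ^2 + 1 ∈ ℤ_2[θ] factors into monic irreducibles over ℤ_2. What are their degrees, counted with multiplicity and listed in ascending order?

3

Write h(θ) = θ^3 + θ^2 + 1.
Roots in ℤ_2: h(0) = 1; h(1) = 1.
Complete factorization: h(θ) = (θ^3 + θ^2 + 1).
Factor degrees with multiplicity: 3 = 3.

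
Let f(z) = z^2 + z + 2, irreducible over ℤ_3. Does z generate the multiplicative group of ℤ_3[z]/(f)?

Yes

|GF(3^2)^×| = 3^2 − 1 = 8. Prime factorization: 8 = 2^3.
f is primitive ⇔ z has order 8 in GF(3)[z]/(f), i.e. z^(8/q) ≠ 1 for each prime q | 8.
z^(4) mod f = 2.
None equal 1, so z has full order 8; f is primitive.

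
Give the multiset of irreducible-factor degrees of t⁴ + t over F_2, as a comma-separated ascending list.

1, 1, 2

Write f(t) = t⁴ + t.
Roots in F_2: f(0) = 0 → root; f(1) = 0 → root.
Linear factors from roots: (t), (t + 1).
Complete factorization: f(t) = (t)·(t + 1)·(t² + t + 1).
Factor degrees with multiplicity: 1 + 1 + 2 = 4.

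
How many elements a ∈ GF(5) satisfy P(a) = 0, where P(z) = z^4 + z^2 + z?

1

Evaluate at each of the 5 elements of GF(5):
P(0) = 0 → root; P(1) = 3; P(2) = 2; P(3) = 3; P(4) = 1.
Roots: {0}.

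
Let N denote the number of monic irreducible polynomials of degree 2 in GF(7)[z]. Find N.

Gauss's count: N_{7}(2) = (1/2) Σ_{d|2} μ(2/d)·7^d.
Divisors of 2: 1, 2; μ(2/d) for each: -1, 1.
Σ = − 7^1 + 7^2 = 42.
N = 42/2 = 21.

21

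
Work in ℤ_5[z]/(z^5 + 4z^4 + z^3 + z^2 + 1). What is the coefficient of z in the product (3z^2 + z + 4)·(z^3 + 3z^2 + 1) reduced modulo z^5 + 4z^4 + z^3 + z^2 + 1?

Multiply in ℤ_5[z]: (3z^2 + z + 4)·(z^3 + 3z^2 + 1) = 3z^5 + 2z^3 + z + 4.
Reduce using z^5 ≡ z^4 + 4z^3 + 4z^2 + 4 (mod z^5 + 4z^4 + z^3 + z^2 + 1).
Reduced: 3z^4 + 4z^3 + 2z^2 + z + 1.

1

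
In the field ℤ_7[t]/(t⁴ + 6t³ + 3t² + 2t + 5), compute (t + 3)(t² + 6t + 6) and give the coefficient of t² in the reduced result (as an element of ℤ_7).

2

Multiply in ℤ_7[t]: (t + 3)·(t² + 6t + 6) = t³ + 2t² + 3t + 4.
Reduced: t³ + 2t² + 3t + 4.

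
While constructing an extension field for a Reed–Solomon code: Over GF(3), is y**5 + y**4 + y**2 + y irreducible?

Write g(y) = y**5 + y**4 + y**2 + y.
Check for roots in GF(3): g(0) = 0 → root; g(1) = 1; g(2) = 0 → root.
g(0) = 0, so (y) divides g(y); g is reducible.

No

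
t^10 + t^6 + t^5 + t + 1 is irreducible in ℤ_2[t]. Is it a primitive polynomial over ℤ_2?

Write f(t) = t^10 + t^6 + t^5 + t + 1.
|GF(2^10)^×| = 2^10 − 1 = 1023. Prime factorization: 1023 = 3·11·31.
f is primitive ⇔ t has order 1023 in GF(2)[t]/(f), i.e. t^(1023/q) ≠ 1 for each prime q | 1023.
t^(341) mod f = 1
t^(93) mod f = t^6 + t^5 + t^3 + t.
t^(33) mod f = t^9 + t^8 + t^6 + t^4 + t^3 + 1.
Since t^(341) = 1, the order of t divides 341 < 1023; not primitive.

No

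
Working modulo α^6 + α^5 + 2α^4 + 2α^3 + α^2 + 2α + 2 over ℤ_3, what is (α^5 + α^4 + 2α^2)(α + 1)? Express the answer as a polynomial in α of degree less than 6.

Multiply in ℤ_3[α]: (α^5 + α^4 + 2α^2)·(α + 1) = α^6 + 2α^5 + α^4 + 2α^3 + 2α^2.
Reduce using α^6 ≡ 2α^5 + α^4 + α^3 + 2α^2 + α + 1 (mod α^6 + α^5 + 2α^4 + 2α^3 + α^2 + 2α + 2).
Reduced: α^5 + 2α^4 + α^2 + α + 1.

α^5 + 2α^4 + α^2 + α + 1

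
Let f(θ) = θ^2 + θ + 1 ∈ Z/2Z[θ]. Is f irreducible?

Yes

Check for roots in Z/2Z: f(0) = 1; f(1) = 1.
No roots. A degree-2 polynomial over a field with no linear factor is irreducible.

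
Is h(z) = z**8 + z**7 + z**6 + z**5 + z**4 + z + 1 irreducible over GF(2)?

Yes

Check for roots in GF(2): h(0) = 1; h(1) = 1.
No roots, so no linear factors.
Monic irreducibles of degree 2 over GF(2): z**2 + z + 1.
None of them divide h (all give nonzero remainder).
Monic irreducibles of degree 3 over GF(2): z**3 + z + 1, z**3 + z**2 + 1.
None of them divide h (all give nonzero remainder).
Monic irreducibles of degree 4 over GF(2): z**4 + z + 1, z**4 + z**3 + 1, z**4 + z**3 + z**2 + z + 1.
None of them divide h (all give nonzero remainder).
No irreducible factor of degree ≤ 4 exists, so h is irreducible over GF(2).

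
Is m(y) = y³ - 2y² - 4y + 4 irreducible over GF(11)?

Check each element of GF(11) for a root: m(0)=4, m(1)=10, m(2)=7, m(3)=1, m(4)=9, m(5)=4, m(6)=3, m(7)=1, m(8)=4, m(9)=7, m(10)=5.
No roots. A degree-3 polynomial over a field with no linear factor is irreducible.

Yes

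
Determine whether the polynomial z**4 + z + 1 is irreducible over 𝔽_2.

Yes

Write h(z) = z**4 + z + 1.
Check for roots in 𝔽_2: h(0) = 1; h(1) = 1.
No roots, so no linear factors.
Monic irreducibles of degree 2 over GF(2): z**2 + z + 1.
None of them divide h (all give nonzero remainder).
No irreducible factor of degree ≤ 2 exists, so h is irreducible over GF(2).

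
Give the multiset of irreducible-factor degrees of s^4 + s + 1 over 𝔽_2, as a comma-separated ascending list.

4

Write f(s) = s^4 + s + 1.
Roots in 𝔽_2: f(0) = 1; f(1) = 1.
Complete factorization: f(s) = (s^4 + s + 1).
Factor degrees with multiplicity: 4 = 4.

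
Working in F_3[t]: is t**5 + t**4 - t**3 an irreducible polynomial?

No

Write P(t) = t**5 + t**4 - t**3.
Check for roots in F_3: P(0) = 0 → root; P(1) = 1; P(2) = 1.
P(0) = 0, so (t) divides P(t); P is reducible.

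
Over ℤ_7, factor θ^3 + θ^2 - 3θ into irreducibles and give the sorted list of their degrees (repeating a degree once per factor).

1, 2

Write g(θ) = θ^3 + θ^2 - 3θ.
Linear factors from roots: (θ).
Complete factorization: g(θ) = (θ)·(θ^2 + θ - 3).
Factor degrees with multiplicity: 1 + 2 = 3.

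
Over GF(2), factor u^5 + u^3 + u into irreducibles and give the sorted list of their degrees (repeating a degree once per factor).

1, 2, 2

Write h(u) = u^5 + u^3 + u.
Roots in GF(2): h(0) = 0 → root; h(1) = 1.
Linear factors from roots: (u).
Complete factorization: h(u) = (u)·(u^2 + u + 1)^2.
Factor degrees with multiplicity: 1 + 2 + 2 = 5.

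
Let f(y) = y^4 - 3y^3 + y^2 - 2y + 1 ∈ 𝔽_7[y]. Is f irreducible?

Check for roots in 𝔽_7: f(0) = 1; f(1) = 5; f(2) = 0 → root; f(3) = 4; f(4) = 3; f(5) = 0 → root; f(6) = 1.
f(2) = 0, so (y − 2) divides f(y); f is reducible.

No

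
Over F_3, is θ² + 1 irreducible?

Yes

Write f(θ) = θ² + 1.
Check for roots in F_3: f(0) = 1; f(1) = 2; f(2) = 2.
No roots. A degree-2 polynomial over a field with no linear factor is irreducible.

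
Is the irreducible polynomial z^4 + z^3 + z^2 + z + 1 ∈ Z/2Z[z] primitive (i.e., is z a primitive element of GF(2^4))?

No

Write f(z) = z^4 + z^3 + z^2 + z + 1.
|GF(2^4)^×| = 2^4 − 1 = 15. Prime factorization: 15 = 3·5.
f is primitive ⇔ z has order 15 in GF(2)[z]/(f), i.e. z^(15/q) ≠ 1 for each prime q | 15.
z^(5) mod f = 1
z^(3) mod f = z^3.
Since z^(5) = 1, the order of z divides 5 < 15; not primitive.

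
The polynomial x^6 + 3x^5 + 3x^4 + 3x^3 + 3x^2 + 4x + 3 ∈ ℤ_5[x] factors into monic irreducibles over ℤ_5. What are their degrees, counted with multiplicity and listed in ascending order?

Write g(x) = x^6 + 3x^5 + 3x^4 + 3x^3 + 3x^2 + 4x + 3.
Roots in ℤ_5: g(0) = 3; g(1) = 0 → root; g(2) = 0 → root; g(3) = 4; g(4) = 0 → root.
Linear factors from roots: (x + 4), (x + 3), (x + 1).
Complete factorization: g(x) = (x + 1)·(x + 4)·(x + 3)^2·(x^2 + 2x + 3).
Factor degrees with multiplicity: 1 + 1 + 1 + 1 + 2 = 6.

1, 1, 1, 1, 2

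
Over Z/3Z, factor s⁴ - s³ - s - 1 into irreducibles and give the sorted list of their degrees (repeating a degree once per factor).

Write g(s) = s⁴ - s³ - s - 1.
Roots in Z/3Z: g(0) = 2; g(1) = 1; g(2) = 2.
Complete factorization: g(s) = (s² + 1)·(s² - s - 1).
Factor degrees with multiplicity: 2 + 2 = 4.

2, 2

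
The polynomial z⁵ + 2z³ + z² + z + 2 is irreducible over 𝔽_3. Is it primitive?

Write f(z) = z⁵ + 2z³ + z² + z + 2.
|GF(3^5)^×| = 3^5 − 1 = 242. Prime factorization: 242 = 2·11^2.
f is primitive ⇔ z has order 242 in GF(3)[z]/(f), i.e. z^(242/q) ≠ 1 for each prime q | 242.
z^(121) mod f = 1
z^(22) mod f = 2z³ + z².
Since z^(121) = 1, the order of z divides 121 < 242; not primitive.

No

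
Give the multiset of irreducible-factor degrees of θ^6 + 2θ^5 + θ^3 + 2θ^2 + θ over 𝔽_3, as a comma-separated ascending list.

1, 2, 3

Write h(θ) = θ^6 + 2θ^5 + θ^3 + 2θ^2 + θ.
Roots in 𝔽_3: h(0) = 0 → root; h(1) = 1; h(2) = 2.
Linear factors from roots: (θ).
Complete factorization: h(θ) = (θ)·(θ^2 + θ + 2)·(θ^3 + θ^2 + 2).
Factor degrees with multiplicity: 1 + 2 + 3 = 6.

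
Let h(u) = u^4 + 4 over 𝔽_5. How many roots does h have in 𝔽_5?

4

Evaluate at each of the 5 elements of 𝔽_5:
h(0) = 4; h(1) = 0 → root; h(2) = 0 → root; h(3) = 0 → root; h(4) = 0 → root.
Roots: {1, 2, 3, 4}.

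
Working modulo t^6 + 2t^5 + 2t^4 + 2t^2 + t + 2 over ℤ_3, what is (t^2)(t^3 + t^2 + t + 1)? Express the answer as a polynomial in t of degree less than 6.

t^5 + t^4 + t^3 + t^2

Multiply in ℤ_3[t]: (t^2)·(t^3 + t^2 + t + 1) = t^5 + t^4 + t^3 + t^2.
Reduced: t^5 + t^4 + t^3 + t^2.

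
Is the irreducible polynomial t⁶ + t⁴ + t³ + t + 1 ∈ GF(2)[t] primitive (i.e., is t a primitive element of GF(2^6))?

Yes

Write f(t) = t⁶ + t⁴ + t³ + t + 1.
|GF(2^6)^×| = 2^6 − 1 = 63. Prime factorization: 63 = 3^2·7.
f is primitive ⇔ t has order 63 in GF(2)[t]/(f), i.e. t^(63/q) ≠ 1 for each prime q | 63.
t^(21) mod f = t³ + t² + t.
t^(9) mod f = t⁵ + t⁴ + t² + 1.
None equal 1, so t has full order 63; f is primitive.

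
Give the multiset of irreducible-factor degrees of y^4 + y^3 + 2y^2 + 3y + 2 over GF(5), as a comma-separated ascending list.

Write h(y) = y^4 + y^3 + 2y^2 + 3y + 2.
Roots in GF(5): h(0) = 2; h(1) = 4; h(2) = 0 → root; h(3) = 2; h(4) = 1.
Linear factors from roots: (y + 3).
Complete factorization: h(y) = (y + 3)^2·(y^2 + 3).
Factor degrees with multiplicity: 1 + 1 + 2 = 4.

1, 1, 2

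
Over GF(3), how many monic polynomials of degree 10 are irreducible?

5880

x^(3^10) − x is the product of all monic irreducibles of degree dividing 10; Möbius inversion gives N = (1/10) Σ μ(10/d)·3^d.
Divisors of 10: 1, 2, 5, 10; μ(10/d) for each: 1, -1, -1, 1.
Σ = 3^1 − 3^2 − 3^5 + 3^10 = 58800.
N = 58800/10 = 5880.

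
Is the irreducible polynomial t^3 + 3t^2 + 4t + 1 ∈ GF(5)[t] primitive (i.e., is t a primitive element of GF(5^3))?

Write f(t) = t^3 + 3t^2 + 4t + 1.
|GF(5^3)^×| = 5^3 − 1 = 124. Prime factorization: 124 = 2^2·31.
f is primitive ⇔ t has order 124 in GF(5)[t]/(f), i.e. t^(124/q) ≠ 1 for each prime q | 124.
t^(62) mod f = 1
t^(4) mod f = t + 3.
Since t^(62) = 1, the order of t divides 62 < 124; not primitive.

No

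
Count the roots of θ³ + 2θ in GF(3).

Write h(θ) = θ³ + 2θ.
Evaluate at each of the 3 elements of GF(3):
h(0) = 0 → root; h(1) = 0 → root; h(2) = 0 → root.
Roots: {0, 1, 2}.

3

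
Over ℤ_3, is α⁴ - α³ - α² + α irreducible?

Write m(α) = α⁴ - α³ - α² + α.
Check for roots in ℤ_3: m(0) = 0 → root; m(1) = 0 → root; m(2) = 0 → root.
m(0) = 0, so (α) divides m(α); m is reducible.

No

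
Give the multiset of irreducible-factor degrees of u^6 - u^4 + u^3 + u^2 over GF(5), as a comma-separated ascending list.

Write h(u) = u^6 - u^4 + u^3 + u^2.
Roots in GF(5): h(0) = 0 → root; h(1) = 2; h(2) = 0 → root; h(3) = 4; h(4) = 0 → root.
Linear factors from roots: (u), (u - 2), (u + 1).
Complete factorization: h(u) = (u + 1)·(u - 2)·(u)^2·(u^2 + u + 2).
Factor degrees with multiplicity: 1 + 1 + 1 + 1 + 2 = 6.

1, 1, 1, 1, 2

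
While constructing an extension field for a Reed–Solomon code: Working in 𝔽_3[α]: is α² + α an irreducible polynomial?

Write f(α) = α² + α.
Check for roots in 𝔽_3: f(0) = 0 → root; f(1) = 2; f(2) = 0 → root.
f(0) = 0, so (α) divides f(α); f is reducible.

No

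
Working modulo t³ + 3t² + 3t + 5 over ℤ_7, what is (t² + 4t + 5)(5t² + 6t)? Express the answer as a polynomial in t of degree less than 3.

Multiply in ℤ_7[t]: (t² + 4t + 5)·(5t² + 6t) = 5t⁴ + 5t³ + 2t.
Reduce using t³ ≡ 4t² + 4t + 2 (mod t³ + 3t² + 3t + 5).
Reduced: t² + 1.

t^2 + 1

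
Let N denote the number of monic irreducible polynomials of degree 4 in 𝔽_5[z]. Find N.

150

Gauss's count: N_{5}(4) = (1/4) Σ_{d|4} μ(4/d)·5^d.
Divisors of 4: 1, 2, 4; μ(4/d) for each: 0, -1, 1.
Σ = − 5^2 + 5^4 = 600.
N = 600/4 = 150.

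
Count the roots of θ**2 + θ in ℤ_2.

2

Write g(θ) = θ**2 + θ.
Evaluate at each of the 2 elements of ℤ_2:
g(0) = 0 → root; g(1) = 0 → root.
Roots: {0, 1}.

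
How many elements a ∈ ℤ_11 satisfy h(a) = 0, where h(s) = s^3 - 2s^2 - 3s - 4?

1

Evaluate at each of the 11 elements of ℤ_11:
h(0) = 7; h(1) = 3; h(2) = 1; h(3) = 7; h(4) = 5; h(5) = 1; h(6) = 1; h(7) = 0 → root; h(8) = 4; h(9) = 8; h(10) = 7.
Roots: {7}.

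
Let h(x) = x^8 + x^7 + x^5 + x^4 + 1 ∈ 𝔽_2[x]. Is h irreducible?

Check for roots in 𝔽_2: h(0) = 1; h(1) = 1.
No roots, so no linear factors.
Monic irreducibles of degree 2 over GF(2): x^2 + x + 1.
None of them divide h (all give nonzero remainder).
Monic irreducibles of degree 3 over GF(2): x^3 + x + 1, x^3 + x^2 + 1.
None of them divide h (all give nonzero remainder).
Monic irreducibles of degree 4 over GF(2): x^4 + x + 1, x^4 + x^3 + 1, x^4 + x^3 + x^2 + x + 1.
None of them divide h (all give nonzero remainder).
No irreducible factor of degree ≤ 4 exists, so h is irreducible over GF(2).

Yes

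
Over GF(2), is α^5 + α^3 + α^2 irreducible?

Write g(α) = α^5 + α^3 + α^2.
Check for roots in GF(2): g(0) = 0 → root; g(1) = 1.
g(0) = 0, so (α) divides g(α); g is reducible.

No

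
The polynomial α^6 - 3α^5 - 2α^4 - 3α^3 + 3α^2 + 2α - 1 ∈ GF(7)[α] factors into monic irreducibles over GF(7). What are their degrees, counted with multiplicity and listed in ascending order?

6

Write h(α) = α^6 - 3α^5 - 2α^4 - 3α^3 + 3α^2 + 2α - 1.
Complete factorization: h(α) = (α^6 - 3α^5 - 2α^4 - 3α^3 + 3α^2 + 2α - 1).
Factor degrees with multiplicity: 6 = 6.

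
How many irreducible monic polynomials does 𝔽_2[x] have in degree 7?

Gauss's count: N_{2}(7) = (1/7) Σ_{d|7} μ(7/d)·2^d.
Divisors of 7: 1, 7; μ(7/d) for each: -1, 1.
Σ = − 2^1 + 2^7 = 126.
N = 126/7 = 18.

18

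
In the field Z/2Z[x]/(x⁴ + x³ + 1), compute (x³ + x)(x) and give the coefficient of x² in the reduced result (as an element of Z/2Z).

1

Multiply in Z/2Z[x]: (x³ + x)·(x) = x⁴ + x².
Reduce using x⁴ ≡ x³ + 1 (mod x⁴ + x³ + 1).
Reduced: x³ + x² + 1.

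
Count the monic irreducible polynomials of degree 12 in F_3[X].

Gauss's count: N_{3}(12) = (1/12) Σ_{d|12} μ(12/d)·3^d.
Divisors of 12: 1, 2, 3, 4, 6, 12; μ(12/d) for each: 0, 1, 0, -1, -1, 1.
Σ = 3^2 − 3^4 − 3^6 + 3^12 = 530640.
N = 530640/12 = 44220.

44220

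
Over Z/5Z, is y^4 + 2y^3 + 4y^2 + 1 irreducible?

Write f(y) = y^4 + 2y^3 + 4y^2 + 1.
Check for roots in Z/5Z: f(0) = 1; f(1) = 3; f(2) = 4; f(3) = 2; f(4) = 4.
No roots, so no linear factors.
Degree-2 irreducible divisors: test the 10 monic irreducibles of degree 2 over GF(5).
None of them divide f (all give nonzero remainder).
No irreducible factor of degree ≤ 2 exists, so f is irreducible over GF(5).

Yes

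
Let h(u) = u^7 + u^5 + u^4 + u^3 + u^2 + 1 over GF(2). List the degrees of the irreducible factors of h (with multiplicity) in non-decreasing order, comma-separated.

1, 2, 2, 2

Roots in GF(2): h(0) = 1; h(1) = 0 → root.
Linear factors from roots: (u + 1).
Complete factorization: h(u) = (u + 1)·(u^2 + u + 1)^3.
Factor degrees with multiplicity: 1 + 2 + 2 + 2 = 7.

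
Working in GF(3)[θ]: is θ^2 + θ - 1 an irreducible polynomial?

Write m(θ) = θ^2 + θ - 1.
Check for roots in GF(3): m(0) = 2; m(1) = 1; m(2) = 2.
No roots. A degree-2 polynomial over a field with no linear factor is irreducible.

Yes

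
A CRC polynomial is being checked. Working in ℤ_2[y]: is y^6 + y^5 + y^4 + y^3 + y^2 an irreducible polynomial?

No

Write f(y) = y^6 + y^5 + y^4 + y^3 + y^2.
Check for roots in ℤ_2: f(0) = 0 → root; f(1) = 1.
f(0) = 0, so (y) divides f(y); f is reducible.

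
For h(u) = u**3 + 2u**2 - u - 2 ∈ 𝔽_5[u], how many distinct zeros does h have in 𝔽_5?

3

Evaluate at each of the 5 elements of 𝔽_5:
h(0) = 3; h(1) = 0 → root; h(2) = 2; h(3) = 0 → root; h(4) = 0 → root.
Roots: {1, 3, 4}.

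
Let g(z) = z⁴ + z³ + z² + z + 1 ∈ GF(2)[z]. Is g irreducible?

Yes

Check for roots in GF(2): g(0) = 1; g(1) = 1.
No roots, so no linear factors.
Monic irreducibles of degree 2 over GF(2): z² + z + 1.
None of them divide g (all give nonzero remainder).
No irreducible factor of degree ≤ 2 exists, so g is irreducible over GF(2).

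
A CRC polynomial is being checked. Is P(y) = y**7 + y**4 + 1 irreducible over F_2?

Yes

Check for roots in F_2: P(0) = 1; P(1) = 1.
No roots, so no linear factors.
Monic irreducibles of degree 2 over GF(2): y**2 + y + 1.
None of them divide P (all give nonzero remainder).
Monic irreducibles of degree 3 over GF(2): y**3 + y + 1, y**3 + y**2 + 1.
None of them divide P (all give nonzero remainder).
No irreducible factor of degree ≤ 3 exists, so P is irreducible over GF(2).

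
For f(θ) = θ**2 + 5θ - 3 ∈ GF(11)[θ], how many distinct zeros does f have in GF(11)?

2

Evaluate at each of the 11 elements of GF(11):
f(0) = 8; f(1) = 3; f(2) = 0 → root; f(3) = 10; f(4) = 0 → root; f(5) = 3; f(6) = 8; f(7) = 4; f(8) = 2; f(9) = 2; f(10) = 4.
Roots: {2, 4}.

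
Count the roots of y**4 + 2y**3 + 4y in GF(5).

Write f(y) = y**4 + 2y**3 + 4y.
Evaluate at each of the 5 elements of GF(5):
f(0) = 0 → root; f(1) = 2; f(2) = 0 → root; f(3) = 2; f(4) = 0 → root.
Roots: {0, 2, 4}.

3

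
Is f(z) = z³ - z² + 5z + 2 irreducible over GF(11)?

Check each element of GF(11) for a root: f(0)=2, f(1)=7, f(2)=5, f(3)=2, f(4)=4, f(5)=6, f(6)=3, f(7)=1, f(8)=6, f(9)=2, f(10)=6.
No roots. A degree-3 polynomial over a field with no linear factor is irreducible.

Yes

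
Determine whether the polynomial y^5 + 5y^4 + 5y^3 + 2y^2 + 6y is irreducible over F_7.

No

Write f(y) = y^5 + 5y^4 + 5y^3 + 2y^2 + 6y.
Check for roots in F_7: f(0) = 0 → root; f(1) = 5; f(2) = 4; f(3) = 0 → root; f(4) = 6; f(5) = 4; f(6) = 2.
f(0) = 0, so (y) divides f(y); f is reducible.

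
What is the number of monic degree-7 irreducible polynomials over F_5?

11160

By the necklace-counting formula, N_5(7) = (1/7) Σ_{d|7} μ(7/d)·5^d.
Divisors of 7: 1, 7; μ(7/d) for each: -1, 1.
Σ = − 5^1 + 5^7 = 78120.
N = 78120/7 = 11160.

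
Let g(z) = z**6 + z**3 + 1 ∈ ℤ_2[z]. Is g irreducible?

Yes

Check for roots in ℤ_2: g(0) = 1; g(1) = 1.
No roots, so no linear factors.
Monic irreducibles of degree 2 over GF(2): z**2 + z + 1.
None of them divide g (all give nonzero remainder).
Monic irreducibles of degree 3 over GF(2): z**3 + z + 1, z**3 + z**2 + 1.
None of them divide g (all give nonzero remainder).
No irreducible factor of degree ≤ 3 exists, so g is irreducible over GF(2).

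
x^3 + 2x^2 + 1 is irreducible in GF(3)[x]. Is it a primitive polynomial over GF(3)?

Write f(x) = x^3 + 2x^2 + 1.
|GF(3^3)^×| = 3^3 − 1 = 26. Prime factorization: 26 = 2·13.
f is primitive ⇔ x has order 26 in GF(3)[x]/(f), i.e. x^(26/q) ≠ 1 for each prime q | 26.
x^(13) mod f = 2.
x^(2) mod f = x^2.
None equal 1, so x has full order 26; f is primitive.

Yes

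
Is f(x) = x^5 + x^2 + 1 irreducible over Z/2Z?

Yes

Check for roots in Z/2Z: f(0) = 1; f(1) = 1.
No roots, so no linear factors.
Monic irreducibles of degree 2 over GF(2): x^2 + x + 1.
None of them divide f (all give nonzero remainder).
No irreducible factor of degree ≤ 2 exists, so f is irreducible over GF(2).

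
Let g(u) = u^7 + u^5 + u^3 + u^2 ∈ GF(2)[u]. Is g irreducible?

Check for roots in GF(2): g(0) = 0 → root; g(1) = 0 → root.
g(0) = 0, so (u) divides g(u); g is reducible.

No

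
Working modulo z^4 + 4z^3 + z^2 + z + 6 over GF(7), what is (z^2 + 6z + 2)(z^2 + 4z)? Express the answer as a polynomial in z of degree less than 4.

Multiply in GF(7)[z]: (z^2 + 6z + 2)·(z^2 + 4z) = z^4 + 3z^3 + 5z^2 + z.
Reduce using z^4 ≡ 3z^3 + 6z^2 + 6z + 1 (mod z^4 + 4z^3 + z^2 + z + 6).
Reduced: 6z^3 + 4z^2 + 1.

6z^3 + 4z^2 + 1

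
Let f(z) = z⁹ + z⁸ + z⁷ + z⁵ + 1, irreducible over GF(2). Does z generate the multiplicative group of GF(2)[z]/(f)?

No

|GF(2^9)^×| = 2^9 − 1 = 511. Prime factorization: 511 = 7·73.
f is primitive ⇔ z has order 511 in GF(2)[z]/(f), i.e. z^(511/q) ≠ 1 for each prime q | 511.
z^(73) mod f = 1
z^(7) mod f = z⁷.
Since z^(73) = 1, the order of z divides 73 < 511; not primitive.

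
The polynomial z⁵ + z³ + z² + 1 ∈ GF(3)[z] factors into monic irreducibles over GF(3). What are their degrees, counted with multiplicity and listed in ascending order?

1, 1, 1, 2

Write g(z) = z⁵ + z³ + z² + 1.
Roots in GF(3): g(0) = 1; g(1) = 1; g(2) = 0 → root.
Linear factors from roots: (z + 1).
Complete factorization: g(z) = (z + 1)^3·(z² + 1).
Factor degrees with multiplicity: 1 + 1 + 1 + 2 = 5.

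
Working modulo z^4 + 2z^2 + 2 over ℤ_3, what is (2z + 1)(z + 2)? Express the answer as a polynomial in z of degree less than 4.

Multiply in ℤ_3[z]: (2z + 1)·(z + 2) = 2z^2 + 2z + 2.
Reduced: 2z^2 + 2z + 2.

2z^2 + 2z + 2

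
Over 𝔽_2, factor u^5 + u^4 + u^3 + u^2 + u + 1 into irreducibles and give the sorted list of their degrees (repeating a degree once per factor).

1, 2, 2

Write g(u) = u^5 + u^4 + u^3 + u^2 + u + 1.
Roots in 𝔽_2: g(0) = 1; g(1) = 0 → root.
Linear factors from roots: (u + 1).
Complete factorization: g(u) = (u + 1)·(u^2 + u + 1)^2.
Factor degrees with multiplicity: 1 + 2 + 2 = 5.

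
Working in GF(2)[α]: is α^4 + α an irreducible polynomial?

Write h(α) = α^4 + α.
Check for roots in GF(2): h(0) = 0 → root; h(1) = 0 → root.
h(0) = 0, so (α) divides h(α); h is reducible.

No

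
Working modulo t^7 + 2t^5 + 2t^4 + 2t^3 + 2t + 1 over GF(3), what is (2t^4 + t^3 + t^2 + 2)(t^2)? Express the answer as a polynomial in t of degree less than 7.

Multiply in GF(3)[t]: (2t^4 + t^3 + t^2 + 2)·(t^2) = 2t^6 + t^5 + t^4 + 2t^2.
Reduced: 2t^6 + t^5 + t^4 + 2t^2.

2t^6 + t^5 + t^4 + 2t^2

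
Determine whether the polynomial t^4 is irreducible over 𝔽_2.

No

Write f(t) = t^4.
Check for roots in 𝔽_2: f(0) = 0 → root; f(1) = 1.
f(0) = 0, so (t) divides f(t); f is reducible.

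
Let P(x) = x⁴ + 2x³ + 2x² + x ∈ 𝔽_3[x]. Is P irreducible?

No

Check for roots in 𝔽_3: P(0) = 0 → root; P(1) = 0 → root; P(2) = 0 → root.
P(0) = 0, so (x) divides P(x); P is reducible.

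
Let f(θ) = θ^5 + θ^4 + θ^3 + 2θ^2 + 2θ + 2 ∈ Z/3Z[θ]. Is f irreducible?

No

Check for roots in Z/3Z: f(0) = 2; f(1) = 0 → root; f(2) = 1.
f(1) = 0, so (θ − 1) divides f(θ); f is reducible.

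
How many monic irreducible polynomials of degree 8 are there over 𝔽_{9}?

By the necklace-counting formula, N_9(8) = (1/8) Σ_{d|8} μ(8/d)·9^d.
Divisors of 8: 1, 2, 4, 8; μ(8/d) for each: 0, 0, -1, 1.
Σ = − 9^4 + 9^8 = 43040160.
N = 43040160/8 = 5380020.

5380020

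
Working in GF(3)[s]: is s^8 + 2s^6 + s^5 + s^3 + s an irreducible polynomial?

Write g(s) = s^8 + 2s^6 + s^5 + s^3 + s.
Check for roots in GF(3): g(0) = 0 → root; g(1) = 0 → root; g(2) = 0 → root.
g(0) = 0, so (s) divides g(s); g is reducible.

No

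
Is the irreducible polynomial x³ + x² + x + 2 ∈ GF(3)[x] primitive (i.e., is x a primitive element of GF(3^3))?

No

Write f(x) = x³ + x² + x + 2.
|GF(3^3)^×| = 3^3 − 1 = 26. Prime factorization: 26 = 2·13.
f is primitive ⇔ x has order 26 in GF(3)[x]/(f), i.e. x^(26/q) ≠ 1 for each prime q | 26.
x^(13) mod f = 1
x^(2) mod f = x².
Since x^(13) = 1, the order of x divides 13 < 26; not primitive.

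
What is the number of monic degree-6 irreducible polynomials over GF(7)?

The number of monic irreducibles of degree 6 over GF(7) is (1/6)·Σ_{d∣6} μ(6/d) 7^d.
Divisors of 6: 1, 2, 3, 6; μ(6/d) for each: 1, -1, -1, 1.
Σ = 7^1 − 7^2 − 7^3 + 7^6 = 117264.
N = 117264/6 = 19544.

19544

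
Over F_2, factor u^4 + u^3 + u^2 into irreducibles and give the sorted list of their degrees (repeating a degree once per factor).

1, 1, 2

Write h(u) = u^4 + u^3 + u^2.
Roots in F_2: h(0) = 0 → root; h(1) = 1.
Linear factors from roots: (u).
Complete factorization: h(u) = (u)^2·(u^2 + u + 1).
Factor degrees with multiplicity: 1 + 1 + 2 = 4.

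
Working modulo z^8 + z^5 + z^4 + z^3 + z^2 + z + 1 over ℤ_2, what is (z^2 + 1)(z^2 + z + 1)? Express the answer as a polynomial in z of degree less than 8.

z^4 + z^3 + z + 1

Multiply in ℤ_2[z]: (z^2 + 1)·(z^2 + z + 1) = z^4 + z^3 + z + 1.
Reduced: z^4 + z^3 + z + 1.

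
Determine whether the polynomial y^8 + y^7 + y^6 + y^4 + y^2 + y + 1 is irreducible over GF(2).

Yes

Write h(y) = y^8 + y^7 + y^6 + y^4 + y^2 + y + 1.
Check for roots in GF(2): h(0) = 1; h(1) = 1.
No roots, so no linear factors.
Monic irreducibles of degree 2 over GF(2): y^2 + y + 1.
None of them divide h (all give nonzero remainder).
Monic irreducibles of degree 3 over GF(2): y^3 + y + 1, y^3 + y^2 + 1.
None of them divide h (all give nonzero remainder).
Monic irreducibles of degree 4 over GF(2): y^4 + y + 1, y^4 + y^3 + 1, y^4 + y^3 + y^2 + y + 1.
None of them divide h (all give nonzero remainder).
No irreducible factor of degree ≤ 4 exists, so h is irreducible over GF(2).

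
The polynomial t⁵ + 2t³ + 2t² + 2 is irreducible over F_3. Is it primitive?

Write f(t) = t⁵ + 2t³ + 2t² + 2.
|GF(3^5)^×| = 3^5 − 1 = 242. Prime factorization: 242 = 2·11^2.
f is primitive ⇔ t has order 242 in GF(3)[t]/(f), i.e. t^(242/q) ≠ 1 for each prime q | 242.
t^(121) mod f = 1
t^(22) mod f = t² + t + 2.
Since t^(121) = 1, the order of t divides 121 < 242; not primitive.

No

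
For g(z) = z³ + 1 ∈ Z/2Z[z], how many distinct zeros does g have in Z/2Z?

1

Evaluate at each of the 2 elements of Z/2Z:
g(0) = 1; g(1) = 0 → root.
Roots: {1}.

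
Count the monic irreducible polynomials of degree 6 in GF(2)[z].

9

x^(2^6) − x is the product of all monic irreducibles of degree dividing 6; Möbius inversion gives N = (1/6) Σ μ(6/d)·2^d.
Divisors of 6: 1, 2, 3, 6; μ(6/d) for each: 1, -1, -1, 1.
Σ = 2^1 − 2^2 − 2^3 + 2^6 = 54.
N = 54/6 = 9.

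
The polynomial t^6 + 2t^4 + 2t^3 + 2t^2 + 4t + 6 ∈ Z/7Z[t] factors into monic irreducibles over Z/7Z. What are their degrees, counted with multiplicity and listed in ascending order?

Write g(t) = t^6 + 2t^4 + 2t^3 + 2t^2 + 4t + 6.
Complete factorization: g(t) = (t^6 + 2t^4 + 2t^3 + 2t^2 + 4t + 6).
Factor degrees with multiplicity: 6 = 6.

6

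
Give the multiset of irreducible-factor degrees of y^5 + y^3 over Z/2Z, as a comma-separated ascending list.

Write g(y) = y^5 + y^3.
Roots in Z/2Z: g(0) = 0 → root; g(1) = 0 → root.
Linear factors from roots: (y), (y + 1).
Complete factorization: g(y) = (y + 1)^2·(y)^3.
Factor degrees with multiplicity: 1 + 1 + 1 + 1 + 1 = 5.

1, 1, 1, 1, 1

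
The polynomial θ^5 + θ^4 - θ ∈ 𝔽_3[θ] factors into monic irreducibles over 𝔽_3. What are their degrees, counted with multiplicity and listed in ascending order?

Write g(θ) = θ^5 + θ^4 - θ.
Roots in 𝔽_3: g(0) = 0 → root; g(1) = 1; g(2) = 1.
Linear factors from roots: (θ).
Complete factorization: g(θ) = (θ)·(θ^4 + θ^3 - 1).
Factor degrees with multiplicity: 1 + 4 = 5.

1, 4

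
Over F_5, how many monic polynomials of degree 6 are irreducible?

x^(5^6) − x is the product of all monic irreducibles of degree dividing 6; Möbius inversion gives N = (1/6) Σ μ(6/d)·5^d.
Divisors of 6: 1, 2, 3, 6; μ(6/d) for each: 1, -1, -1, 1.
Σ = 5^1 − 5^2 − 5^3 + 5^6 = 15480.
N = 15480/6 = 2580.

2580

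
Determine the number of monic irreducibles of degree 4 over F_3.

18

By the necklace-counting formula, N_3(4) = (1/4) Σ_{d|4} μ(4/d)·3^d.
Divisors of 4: 1, 2, 4; μ(4/d) for each: 0, -1, 1.
Σ = − 3^2 + 3^4 = 72.
N = 72/4 = 18.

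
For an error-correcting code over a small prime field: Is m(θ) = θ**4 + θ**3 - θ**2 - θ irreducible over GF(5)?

Check for roots in GF(5): m(0) = 0 → root; m(1) = 0 → root; m(2) = 3; m(3) = 1; m(4) = 0 → root.
m(0) = 0, so (θ) divides m(θ); m is reducible.

No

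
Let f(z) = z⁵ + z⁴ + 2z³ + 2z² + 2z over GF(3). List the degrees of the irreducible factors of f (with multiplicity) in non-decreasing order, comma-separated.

Roots in GF(3): f(0) = 0 → root; f(1) = 2; f(2) = 1.
Linear factors from roots: (z).
Complete factorization: f(z) = (z)·(z⁴ + z³ + 2z² + 2z + 2).
Factor degrees with multiplicity: 1 + 4 = 5.

1, 4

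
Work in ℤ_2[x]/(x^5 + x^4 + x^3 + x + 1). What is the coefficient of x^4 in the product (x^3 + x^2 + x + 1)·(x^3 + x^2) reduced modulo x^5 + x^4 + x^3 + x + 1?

Multiply in ℤ_2[x]: (x^3 + x^2 + x + 1)·(x^3 + x^2) = x^6 + x^2.
Reduce using x^5 ≡ x^4 + x^3 + x + 1 (mod x^5 + x^4 + x^3 + x + 1).
Reduced: x^3 + 1.

0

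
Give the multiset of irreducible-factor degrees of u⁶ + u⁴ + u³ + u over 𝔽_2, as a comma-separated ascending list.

1, 1, 1, 1, 2

Write h(u) = u⁶ + u⁴ + u³ + u.
Roots in 𝔽_2: h(0) = 0 → root; h(1) = 0 → root.
Linear factors from roots: (u), (u + 1).
Complete factorization: h(u) = (u)·(u + 1)^3·(u² + u + 1).
Factor degrees with multiplicity: 1 + 1 + 1 + 1 + 2 = 6.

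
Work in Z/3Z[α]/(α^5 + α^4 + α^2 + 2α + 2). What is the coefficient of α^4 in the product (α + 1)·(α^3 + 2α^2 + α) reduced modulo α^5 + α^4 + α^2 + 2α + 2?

Multiply in Z/3Z[α]: (α + 1)·(α^3 + 2α^2 + α) = α^4 + α.
Reduced: α^4 + α.

1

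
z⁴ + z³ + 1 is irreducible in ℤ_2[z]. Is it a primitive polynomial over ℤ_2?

Write f(z) = z⁴ + z³ + 1.
|GF(2^4)^×| = 2^4 − 1 = 15. Prime factorization: 15 = 3·5.
f is primitive ⇔ z has order 15 in GF(2)[z]/(f), i.e. z^(15/q) ≠ 1 for each prime q | 15.
z^(5) mod f = z³ + z + 1.
z^(3) mod f = z³.
None equal 1, so z has full order 15; f is primitive.

Yes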